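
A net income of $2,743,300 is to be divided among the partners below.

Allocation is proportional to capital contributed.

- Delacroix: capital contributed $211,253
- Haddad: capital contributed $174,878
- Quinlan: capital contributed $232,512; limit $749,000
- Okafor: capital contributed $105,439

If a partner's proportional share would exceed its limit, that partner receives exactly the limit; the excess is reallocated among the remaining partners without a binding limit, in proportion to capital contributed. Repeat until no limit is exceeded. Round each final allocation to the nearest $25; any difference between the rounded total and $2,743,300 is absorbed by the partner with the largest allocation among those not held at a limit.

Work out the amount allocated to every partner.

Delacroix: $857,050 | Haddad: $709,475 | Quinlan: $749,000 | Okafor: $427,775

Combined capital contributed = 724,082.
Proportional shares (ignoring caps): Delacroix 800,365.64; Haddad 662,553.16; Quinlan 880,908.75; Okafor 399,472.45.
Held at cap: Quinlan ($749,000); residual $1,994,300 reallocated over remaining capital contributed 491,570.
Redistributed shares: Delacroix 857,053.64 → $857,050; Haddad 709,480.23 → $709,475; Okafor 427,766.13 → $427,775.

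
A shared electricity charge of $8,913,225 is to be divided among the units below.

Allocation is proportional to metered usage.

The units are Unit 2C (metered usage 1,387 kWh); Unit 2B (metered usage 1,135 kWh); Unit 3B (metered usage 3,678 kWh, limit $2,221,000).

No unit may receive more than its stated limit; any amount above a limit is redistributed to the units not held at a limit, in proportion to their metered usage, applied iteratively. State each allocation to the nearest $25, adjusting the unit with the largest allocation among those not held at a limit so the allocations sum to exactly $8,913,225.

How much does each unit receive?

Metered usage total: 6,200.
Unconstrained shares: Unit 2C 1,993,974.69; Unit 2B 1,631,695.22; Unit 3B 5,287,555.09.
Cap binds for Unit 3B ($2,221,000); balance $6,692,225 reallocated over remaining metered usage 2,522.
Remaining shares: Unit 2C 3,680,458.40 → $3,680,450; Unit 2B 3,011,766.60 → $3,011,775.

Unit 2C: $3,680,450 | Unit 2B: $3,011,775 | Unit 3B: $2,221,000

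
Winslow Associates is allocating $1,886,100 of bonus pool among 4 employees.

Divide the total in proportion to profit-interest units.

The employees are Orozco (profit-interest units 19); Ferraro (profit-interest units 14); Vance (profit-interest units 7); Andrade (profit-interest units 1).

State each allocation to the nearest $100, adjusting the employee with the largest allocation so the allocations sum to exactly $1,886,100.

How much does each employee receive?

Profit-interest units total: 41.
Unrounded shares: Orozco 19/41 × $1,886,100 = 874,046.34; Ferraro 14/41 × $1,886,100 = 644,034.15; Vance 7/41 × $1,886,100 = 322,017.07; Andrade 1/41 × $1,886,100 = 46,002.44.
After rounding ($100): Orozco $874,000; Ferraro $644,000; Vance $322,000; Andrade $46,000. Sum = $1,886,000.
Difference $1,886,100 − $1,886,000 = +$100 applied to largest allocation (Orozco): Orozco becomes $874,100.

Orozco: $874,100 | Ferraro: $644,000 | Vance: $322,000 | Andrade: $46,000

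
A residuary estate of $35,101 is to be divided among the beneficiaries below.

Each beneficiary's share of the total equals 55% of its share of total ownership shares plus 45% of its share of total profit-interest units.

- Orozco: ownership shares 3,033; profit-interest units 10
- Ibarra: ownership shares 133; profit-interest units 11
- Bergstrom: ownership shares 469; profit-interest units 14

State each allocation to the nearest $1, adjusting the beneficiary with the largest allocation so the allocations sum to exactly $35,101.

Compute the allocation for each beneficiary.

Totals — ownership shares 3,635, profit-interest units 35.
Combined weights (55% ownership shares + 45% profit-interest units): Orozco 0.5875; Ibarra 0.1616; Bergstrom 0.2510.
Raw shares: Orozco 20,621.30; Ibarra 5,670.65; Bergstrom 8,809.05.
At nearest $1: Orozco $20,621; Ibarra $5,671; Bergstrom $8,809. Sum = $35,101.
Sum already equals the total — no adjustment.

Orozco: $20,621 | Ibarra: $5,671 | Bergstrom: $8,809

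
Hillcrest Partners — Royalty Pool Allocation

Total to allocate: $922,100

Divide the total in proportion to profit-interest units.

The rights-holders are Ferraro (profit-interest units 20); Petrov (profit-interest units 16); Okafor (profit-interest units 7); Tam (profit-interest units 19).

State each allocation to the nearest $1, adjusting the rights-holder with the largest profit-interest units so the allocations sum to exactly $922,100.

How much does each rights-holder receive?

Profit-interest units total: 20 + 16 + 7 + 19 = 62.
Raw shares: Ferraro 297,451.61; Petrov 237,961.29; Okafor 104,108.06; Tam 282,579.03.
After rounding ($1): Ferraro $297,452; Petrov $237,961; Okafor $104,108; Tam $282,579. Sum = $922,100.
Sum already equals the total — no adjustment.

Ferraro: $297,452; Petrov: $237,961; Okafor: $104,108; Tam: $282,579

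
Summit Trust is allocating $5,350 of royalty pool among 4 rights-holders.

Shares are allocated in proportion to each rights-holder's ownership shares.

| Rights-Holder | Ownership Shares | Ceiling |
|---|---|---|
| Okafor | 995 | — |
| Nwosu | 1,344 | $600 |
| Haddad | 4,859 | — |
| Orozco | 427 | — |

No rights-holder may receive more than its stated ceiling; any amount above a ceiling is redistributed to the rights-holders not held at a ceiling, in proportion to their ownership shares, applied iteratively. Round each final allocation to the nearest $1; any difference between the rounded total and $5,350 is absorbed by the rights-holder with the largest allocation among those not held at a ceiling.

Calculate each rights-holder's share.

Okafor: $752 | Nwosu: $600 | Haddad: $3,675 | Orozco: $323

Combined ownership shares = 7,625.
Unconstrained shares: Okafor 698.13; Nwosu 943.00; Haddad 3,409.27; Orozco 299.60.
Capped: Nwosu ($600); balance $4,750 reallocated over remaining ownership shares 6,281.
Shares after redistribution: Okafor 752.47 → $752; Haddad 3,674.61 → $3,675; Orozco 322.92 → $323.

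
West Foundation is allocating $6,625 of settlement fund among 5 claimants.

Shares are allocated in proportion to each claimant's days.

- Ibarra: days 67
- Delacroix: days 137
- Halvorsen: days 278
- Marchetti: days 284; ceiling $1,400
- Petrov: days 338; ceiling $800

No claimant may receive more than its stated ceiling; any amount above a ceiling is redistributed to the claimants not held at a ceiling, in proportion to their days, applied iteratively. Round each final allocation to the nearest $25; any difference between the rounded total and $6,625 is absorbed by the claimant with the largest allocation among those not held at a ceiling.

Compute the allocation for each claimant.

Ibarra: $625; Delacroix: $1,250; Halvorsen: $2,550; Marchetti: $1,400; Petrov: $800

Days total: 1,104.
Unconstrained shares: Ibarra 402.06; Delacroix 822.12; Halvorsen 1,668.25; Marchetti 1,704.26; Petrov 2,028.31.
Cap binds for Marchetti ($1,400), Petrov ($800); remaining pool $4,425 reallocated over remaining days 482.
Remaining shares: Ibarra 615.09 → $625; Delacroix 1,257.73 → $1,250; Halvorsen 2,552.18 → $2,550.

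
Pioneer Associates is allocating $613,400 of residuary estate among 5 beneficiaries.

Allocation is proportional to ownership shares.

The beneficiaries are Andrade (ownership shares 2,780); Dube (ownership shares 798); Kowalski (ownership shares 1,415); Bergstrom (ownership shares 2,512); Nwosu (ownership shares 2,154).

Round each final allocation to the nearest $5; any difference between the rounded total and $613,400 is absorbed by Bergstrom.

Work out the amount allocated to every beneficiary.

Andrade: $176,545 | Dube: $50,675 | Kowalski: $89,860 | Bergstrom: $159,530 | Nwosu: $136,790

Sum of ownership shares: 9,659.
Pro-rata amounts: Andrade 2,780/9,659 × $613,400 = 176,545.40; Dube 798/9,659 × $613,400 = 50,677.42; Kowalski 1,415/9,659 × $613,400 = 89,860.34; Bergstrom 2,512/9,659 × $613,400 = 159,525.91; Nwosu 2,154/9,659 × $613,400 = 136,790.93.
Rounded to nearest $5: Andrade $176,545; Dube $50,675; Kowalski $89,860; Bergstrom $159,525; Nwosu $136,790. Sum = $613,395.
Difference $613,400 − $613,395 = +$5 applied to Bergstrom: Bergstrom becomes $159,530.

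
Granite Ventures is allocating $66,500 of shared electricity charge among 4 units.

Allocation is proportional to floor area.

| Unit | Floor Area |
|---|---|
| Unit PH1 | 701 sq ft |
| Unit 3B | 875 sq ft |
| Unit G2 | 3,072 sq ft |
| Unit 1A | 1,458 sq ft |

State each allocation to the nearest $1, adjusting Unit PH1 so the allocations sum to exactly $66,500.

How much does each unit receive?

Unit PH1: $7,634; Unit 3B: $9,530; Unit G2: $33,457; Unit 1A: $15,879

Sum of floor area: 6,106.
Unrounded shares: Unit PH1 701/6,106 × $66,500 = 7,634.54; Unit 3B 875/6,106 × $66,500 = 9,529.56; Unit G2 3,072/6,106 × $66,500 = 33,456.93; Unit 1A 1,458/6,106 × $66,500 = 15,878.97.
At nearest $1: Unit PH1 $7,635; Unit 3B $9,530; Unit G2 $33,457; Unit 1A $15,879. Sum = $66,501.
Difference $66,500 − $66,501 = −$1 applied to Unit PH1: Unit PH1 becomes $7,634.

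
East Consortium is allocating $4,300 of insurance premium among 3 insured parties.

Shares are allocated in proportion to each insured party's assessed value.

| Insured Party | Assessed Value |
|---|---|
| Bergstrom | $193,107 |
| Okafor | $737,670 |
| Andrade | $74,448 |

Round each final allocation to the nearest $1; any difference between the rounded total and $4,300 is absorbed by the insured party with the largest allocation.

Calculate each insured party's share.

Sum of assessed value: 1,005,225.
Pro-rata amounts: Bergstrom 193,107/1,005,225 × $4,300 = 826.04; Okafor 737,670/1,005,225 × $4,300 = 3,155.49; Andrade 74,448/1,005,225 × $4,300 = 318.46.
At nearest $1: Bergstrom $826; Okafor $3,155; Andrade $318. Sum = $4,299.
Difference $4,300 − $4,299 = +$1 applied to largest allocation (Okafor): Okafor becomes $3,156.

Bergstrom: $826; Okafor: $3,156; Andrade: $318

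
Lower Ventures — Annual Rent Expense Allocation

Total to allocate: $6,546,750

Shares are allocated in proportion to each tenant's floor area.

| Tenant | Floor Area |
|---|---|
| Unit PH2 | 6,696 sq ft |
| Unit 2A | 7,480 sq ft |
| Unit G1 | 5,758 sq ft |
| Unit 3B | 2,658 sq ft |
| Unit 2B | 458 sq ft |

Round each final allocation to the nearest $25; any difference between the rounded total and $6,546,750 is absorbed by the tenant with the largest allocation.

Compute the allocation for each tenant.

Unit PH2: $1,901,825; Unit 2A: $2,124,525; Unit G1: $1,635,400; Unit 3B: $754,925; Unit 2B: $130,075

Combined floor area = 23,050.
Raw shares: Unit PH2 6,696/23,050 × $6,546,750 = 1,901,823.77; Unit 2A 7,480/23,050 × $6,546,750 = 2,124,498.48; Unit G1 5,758/23,050 × $6,546,750 = 1,635,409.39; Unit 3B 2,658/23,050 × $6,546,750 = 754,935.42; Unit 2B 458/23,050 × $6,546,750 = 130,082.93.
Rounded to nearest $25: Unit PH2 $1,901,825; Unit 2A $2,124,500; Unit G1 $1,635,400; Unit 3B $754,925; Unit 2B $130,075. Sum = $6,546,725.
Difference $6,546,750 − $6,546,725 = +$25 applied to largest allocation (Unit 2A): Unit 2A becomes $2,124,525.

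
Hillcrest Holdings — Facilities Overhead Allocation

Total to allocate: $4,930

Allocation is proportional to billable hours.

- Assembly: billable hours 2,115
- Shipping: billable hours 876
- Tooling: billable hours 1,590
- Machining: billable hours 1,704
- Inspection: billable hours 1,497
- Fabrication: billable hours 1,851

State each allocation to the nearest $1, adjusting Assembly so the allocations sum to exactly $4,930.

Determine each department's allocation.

Assembly: $1,083 · Shipping: $448 · Tooling: $814 · Machining: $872 · Inspection: $766 · Fabrication: $947

Combined billable hours = 9,633.
Pro-rata amounts: Assembly 2,115/9,633 × $4,930 = 1,082.42; Shipping 876/9,633 × $4,930 = 448.32; Tooling 1,590/9,633 × $4,930 = 813.73; Machining 1,704/9,633 × $4,930 = 872.08; Inspection 1,497/9,633 × $4,930 = 766.14; Fabrication 1,851/9,633 × $4,930 = 947.31.
After rounding ($1): Assembly $1,082; Shipping $448; Tooling $814; Machining $872; Inspection $766; Fabrication $947. Sum = $4,929.
Difference $4,930 − $4,929 = +$1 applied to Assembly: Assembly becomes $1,083.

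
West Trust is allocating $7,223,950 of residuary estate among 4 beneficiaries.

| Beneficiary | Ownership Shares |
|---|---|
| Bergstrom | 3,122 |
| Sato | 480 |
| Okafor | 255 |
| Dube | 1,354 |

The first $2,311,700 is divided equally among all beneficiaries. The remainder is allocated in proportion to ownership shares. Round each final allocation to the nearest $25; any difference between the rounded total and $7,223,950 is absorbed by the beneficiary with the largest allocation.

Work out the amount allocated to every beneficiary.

Bergstrom: $3,520,950 | Sato: $1,030,400 | Okafor: $818,300 | Dube: $1,854,300

First tranche $2,311,700 split equally: $577,925 each.
Remainder $4,912,250 by ownership shares (total 5,211): Bergstrom 2,943,013.72 → $2,943,025; Sato 452,481.29 → $452,475; Okafor 240,380.69 → $240,375; Dube 1,276,374.30 → $1,276,375.
Totals: Bergstrom $577,925 + $2,943,025 = $3,520,950; Sato $577,925 + $452,475 = $1,030,400; Okafor $577,925 + $240,375 = $818,300; Dube $577,925 + $1,276,375 = $1,854,300.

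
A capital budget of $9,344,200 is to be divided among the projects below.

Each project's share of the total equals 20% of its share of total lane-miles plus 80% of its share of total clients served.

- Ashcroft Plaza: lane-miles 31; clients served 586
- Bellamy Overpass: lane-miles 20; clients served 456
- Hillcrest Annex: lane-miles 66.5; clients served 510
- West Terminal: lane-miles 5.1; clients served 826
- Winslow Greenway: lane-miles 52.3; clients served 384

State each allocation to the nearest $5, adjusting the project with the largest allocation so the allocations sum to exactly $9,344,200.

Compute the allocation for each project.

Totals — lane-miles 174.9, clients served 2,762.
Combined weights (20% lane-miles + 80% clients served): Ashcroft Plaza 0.2052; Bellamy Overpass 0.1549; Hillcrest Annex 0.2238; West Terminal 0.2451; Winslow Greenway 0.1710.
Raw shares: Ashcroft Plaza 1,917,251.42; Bellamy Overpass 1,447,868.99; Hillcrest Annex 2,090,881.53; West Terminal 2,290,065.57; Winslow Greenway 1,598,132.49.
After rounding ($5): Ashcroft Plaza $1,917,250; Bellamy Overpass $1,447,870; Hillcrest Annex $2,090,880; West Terminal $2,290,065; Winslow Greenway $1,598,130. Sum = $9,344,195.
Difference $9,344,200 − $9,344,195 = +$5 applied to largest allocation (West Terminal): West Terminal becomes $2,290,070.

Ashcroft Plaza: $1,917,250 · Bellamy Overpass: $1,447,870 · Hillcrest Annex: $2,090,880 · West Terminal: $2,290,070 · Winslow Greenway: $1,598,130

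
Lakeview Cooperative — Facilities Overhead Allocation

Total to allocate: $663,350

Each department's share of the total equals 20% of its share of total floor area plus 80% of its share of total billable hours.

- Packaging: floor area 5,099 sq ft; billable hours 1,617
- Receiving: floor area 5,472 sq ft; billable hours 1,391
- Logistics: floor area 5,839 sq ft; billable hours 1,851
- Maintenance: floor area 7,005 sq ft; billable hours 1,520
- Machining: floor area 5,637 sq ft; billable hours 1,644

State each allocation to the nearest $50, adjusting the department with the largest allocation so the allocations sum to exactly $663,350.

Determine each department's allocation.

Packaging: $130,250 | Receiving: $117,000 | Logistics: $149,050 | Maintenance: $132,550 | Machining: $134,500

Totals — floor area 29,052, billable hours 8,023.
Composite weights (20% floor area + 80% billable hours): Packaging 0.1963; Receiving 0.1764; Logistics 0.2248; Maintenance 0.1998; Machining 0.2027.
Unrounded shares: Packaging 130,241.49; Receiving 116,996.11; Logistics 149,098.69; Maintenance 132,529.45; Machining 134,484.25.
Rounded to nearest $50: Packaging $130,250; Receiving $117,000; Logistics $149,100; Maintenance $132,550; Machining $134,500. Sum = $663,400.
Difference $663,350 − $663,400 = −$50 applied to largest allocation (Logistics): Logistics becomes $149,050.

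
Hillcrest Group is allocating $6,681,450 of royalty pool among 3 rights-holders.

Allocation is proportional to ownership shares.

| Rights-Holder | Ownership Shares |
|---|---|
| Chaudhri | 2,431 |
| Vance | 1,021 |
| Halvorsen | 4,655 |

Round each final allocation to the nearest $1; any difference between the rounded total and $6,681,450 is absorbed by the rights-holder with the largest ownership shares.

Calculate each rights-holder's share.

Chaudhri: $2,003,528 | Vance: $841,465 | Halvorsen: $3,836,457

Sum of ownership shares: 8,107.
Pro-rata amounts: Chaudhri 2,431/8,107 × $6,681,450 = 2,003,528.43; Vance 1,021/8,107 × $6,681,450 = 841,465.46; Halvorsen 4,655/8,107 × $6,681,450 = 3,836,456.12.
Rounded to nearest $1: Chaudhri $2,003,528; Vance $841,465; Halvorsen $3,836,456. Sum = $6,681,449.
Difference $6,681,450 − $6,681,449 = +$1 applied to largest ownership shares (Halvorsen): Halvorsen becomes $3,836,457.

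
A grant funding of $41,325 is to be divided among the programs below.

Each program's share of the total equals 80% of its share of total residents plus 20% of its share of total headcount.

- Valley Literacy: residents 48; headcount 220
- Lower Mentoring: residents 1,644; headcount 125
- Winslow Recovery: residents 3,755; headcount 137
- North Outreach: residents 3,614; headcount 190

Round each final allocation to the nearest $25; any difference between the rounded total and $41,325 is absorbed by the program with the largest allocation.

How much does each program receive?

Residents total 9,061; headcount total 672.
Composite weights (80% residents + 20% headcount): Valley Literacy 0.0697; Lower Mentoring 0.1824; Winslow Recovery 0.3723; North Outreach 0.3756.
Proportional shares: Valley Literacy 2,880.94; Lower Mentoring 7,535.69; Winslow Recovery 15,385.49; North Outreach 15,522.88.
At nearest $25: Valley Literacy $2,875; Lower Mentoring $7,525; Winslow Recovery $15,375; North Outreach $15,525. Sum = $41,300.
Difference $41,325 − $41,300 = +$25 applied to largest allocation (North Outreach): North Outreach becomes $15,550.

Valley Literacy: $2,875; Lower Mentoring: $7,525; Winslow Recovery: $15,375; North Outreach: $15,550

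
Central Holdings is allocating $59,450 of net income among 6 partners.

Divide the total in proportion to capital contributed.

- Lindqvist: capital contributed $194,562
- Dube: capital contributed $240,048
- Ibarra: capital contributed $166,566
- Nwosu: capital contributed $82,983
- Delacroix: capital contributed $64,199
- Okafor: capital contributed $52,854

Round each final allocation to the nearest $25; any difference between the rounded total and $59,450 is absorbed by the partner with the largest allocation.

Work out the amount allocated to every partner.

Capital contributed total: 801,212.
Unrounded shares: Lindqvist 194,562/801,212 × $59,450 = 14,436.52; Dube 240,048/801,212 × $59,450 = 17,811.58; Ibarra 166,566/801,212 × $59,450 = 12,359.21; Nwosu 82,983/801,212 × $59,450 = 6,157.35; Delacroix 64,199/801,212 × $59,450 = 4,763.57; Okafor 52,854/801,212 × $59,450 = 3,921.77.
After rounding ($25): Lindqvist $14,425; Dube $17,800; Ibarra $12,350; Nwosu $6,150; Delacroix $4,775; Okafor $3,925. Sum = $59,425.
Difference $59,450 − $59,425 = +$25 applied to largest allocation (Dube): Dube becomes $17,825.

Lindqvist: $14,425 · Dube: $17,825 · Ibarra: $12,350 · Nwosu: $6,150 · Delacroix: $4,775 · Okafor: $3,925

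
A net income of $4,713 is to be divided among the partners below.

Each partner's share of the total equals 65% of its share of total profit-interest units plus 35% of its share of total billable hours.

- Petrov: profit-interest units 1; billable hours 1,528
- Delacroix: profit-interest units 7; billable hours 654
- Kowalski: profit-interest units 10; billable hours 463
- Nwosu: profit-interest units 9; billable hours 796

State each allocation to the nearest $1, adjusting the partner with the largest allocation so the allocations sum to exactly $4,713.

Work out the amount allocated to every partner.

Profit-interest units total 27; billable hours total 3,441.
Combined weights (65% profit-interest units + 35% billable hours): Petrov 0.1795; Delacroix 0.2350; Kowalski 0.2878; Nwosu 0.2976.
Proportional shares: Petrov 845.96; Delacroix 1,107.74; Kowalski 1,356.56; Nwosu 1,402.74.
Rounded to nearest $1: Petrov $846; Delacroix $1,108; Kowalski $1,357; Nwosu $1,403. Sum = $4,714.
Difference $4,713 − $4,714 = −$1 applied to largest allocation (Nwosu): Nwosu becomes $1,402.

Petrov: $846 | Delacroix: $1,108 | Kowalski: $1,357 | Nwosu: $1,402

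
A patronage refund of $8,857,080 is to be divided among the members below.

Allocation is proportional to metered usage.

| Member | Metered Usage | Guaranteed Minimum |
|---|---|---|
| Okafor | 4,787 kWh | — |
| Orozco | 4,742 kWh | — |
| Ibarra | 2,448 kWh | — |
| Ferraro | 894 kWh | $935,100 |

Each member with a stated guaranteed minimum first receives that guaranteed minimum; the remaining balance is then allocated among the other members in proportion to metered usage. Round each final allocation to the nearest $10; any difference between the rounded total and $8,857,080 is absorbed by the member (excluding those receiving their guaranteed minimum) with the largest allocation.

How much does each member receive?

Minimums first: Ferraro $935,100. Balance $7,921,980.
Balance split over remaining metered usage 11,977: Okafor 3,166,278.56 → $3,166,280; Orozco 3,136,514.08 → $3,136,510; Ibarra 1,619,187.36 → $1,619,190.

Okafor: $3,166,280; Orozco: $3,136,510; Ibarra: $1,619,190; Ferraro: $935,100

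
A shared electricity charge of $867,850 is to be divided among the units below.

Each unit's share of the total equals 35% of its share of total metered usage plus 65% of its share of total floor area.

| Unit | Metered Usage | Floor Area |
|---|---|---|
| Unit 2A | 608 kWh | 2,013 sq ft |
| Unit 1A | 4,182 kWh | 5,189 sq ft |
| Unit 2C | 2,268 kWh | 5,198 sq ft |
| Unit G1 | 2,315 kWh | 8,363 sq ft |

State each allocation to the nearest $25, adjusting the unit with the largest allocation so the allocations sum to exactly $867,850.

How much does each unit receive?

Totals — metered usage 9,373, floor area 20,763.
Combined weights (35% metered usage + 65% floor area): Unit 2A 0.0857; Unit 1A 0.3186; Unit 2C 0.2474; Unit G1 0.3483.
Raw shares: Unit 2A 74,393.72; Unit 1A 276,502.68; Unit 2C 214,720.87; Unit G1 302,232.73.
After rounding ($25): Unit 2A $74,400; Unit 1A $276,500; Unit 2C $214,725; Unit G1 $302,225. Sum = $867,850.
No rounding difference to absorb.

Unit 2A: $74,400 | Unit 1A: $276,500 | Unit 2C: $214,725 | Unit G1: $302,225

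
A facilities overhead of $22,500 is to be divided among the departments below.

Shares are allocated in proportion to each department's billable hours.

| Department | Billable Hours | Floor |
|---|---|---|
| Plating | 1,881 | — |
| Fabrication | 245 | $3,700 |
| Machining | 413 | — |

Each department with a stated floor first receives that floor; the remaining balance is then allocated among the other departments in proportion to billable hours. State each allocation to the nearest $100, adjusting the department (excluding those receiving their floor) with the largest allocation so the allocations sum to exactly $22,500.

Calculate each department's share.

Plating: $15,400 · Fabrication: $3,700 · Machining: $3,400

Fund the minimums — Fabrication $3,700. Remaining pool $18,800.
Remaining pool split over remaining billable hours 2,294: Plating 15,415.34 → $15,400; Machining 3,384.66 → $3,400.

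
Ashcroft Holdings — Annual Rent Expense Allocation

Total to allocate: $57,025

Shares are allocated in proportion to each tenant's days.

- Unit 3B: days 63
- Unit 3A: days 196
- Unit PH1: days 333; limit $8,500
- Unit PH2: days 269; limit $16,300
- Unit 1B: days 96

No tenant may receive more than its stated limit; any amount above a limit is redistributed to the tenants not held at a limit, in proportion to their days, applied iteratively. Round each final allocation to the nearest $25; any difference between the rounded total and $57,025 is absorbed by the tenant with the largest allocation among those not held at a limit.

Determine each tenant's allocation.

Unit 3B: $5,725 · Unit 3A: $17,775 · Unit PH1: $8,500 · Unit PH2: $16,300 · Unit 1B: $8,725

Combined days = 957.
Pro-rata shares before constraints: Unit 3B 3,754.00; Unit 3A 11,679.10; Unit PH1 19,842.55; Unit PH2 16,028.97; Unit 1B 5,720.38.
Held at cap: Unit PH1 ($8,500); remaining pool $48,525 reallocated over remaining days 624.
Held at cap: Unit PH2 ($16,300); remaining pool $32,225 reallocated over remaining days 355.
Redistributed shares: Unit 3B 5,718.80 → $5,725; Unit 3A 17,791.83 → $17,800; Unit 1B 8,714.37 → $8,725.
Rounding difference −$25 applied to Unit 3A → $17,775.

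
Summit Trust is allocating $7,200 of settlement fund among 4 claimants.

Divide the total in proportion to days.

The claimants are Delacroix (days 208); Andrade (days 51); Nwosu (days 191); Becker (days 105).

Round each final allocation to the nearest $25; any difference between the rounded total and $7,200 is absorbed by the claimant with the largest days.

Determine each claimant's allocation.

Combined days = 555.
Pro-rata amounts: Delacroix 208/555 × $7,200 = 2,698.38; Andrade 51/555 × $7,200 = 661.62; Nwosu 191/555 × $7,200 = 2,477.84; Becker 105/555 × $7,200 = 1,362.16.
At nearest $25: Delacroix $2,700; Andrade $650; Nwosu $2,475; Becker $1,350. Sum = $7,175.
Difference $7,200 − $7,175 = +$25 applied to largest days (Delacroix): Delacroix becomes $2,725.

Delacroix: $2,725 · Andrade: $650 · Nwosu: $2,475 · Becker: $1,350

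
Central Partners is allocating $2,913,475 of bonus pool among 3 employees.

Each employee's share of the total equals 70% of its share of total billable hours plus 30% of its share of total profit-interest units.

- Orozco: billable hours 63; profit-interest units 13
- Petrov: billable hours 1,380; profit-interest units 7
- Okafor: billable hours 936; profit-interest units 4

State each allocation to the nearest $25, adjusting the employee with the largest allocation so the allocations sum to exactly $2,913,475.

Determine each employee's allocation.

Totals — billable hours 2,379, profit-interest units 24.
Composite weights (70% billable hours + 30% profit-interest units): Orozco 0.1810; Petrov 0.4936; Okafor 0.3254.
Raw shares: Orozco 527,447.36; Petrov 1,437,954.22; Okafor 948,073.42.
Rounded to nearest $25: Orozco $527,450; Petrov $1,437,950; Okafor $948,075. Sum = $2,913,475.
No rounding difference to absorb.

Orozco: $527,450; Petrov: $1,437,950; Okafor: $948,075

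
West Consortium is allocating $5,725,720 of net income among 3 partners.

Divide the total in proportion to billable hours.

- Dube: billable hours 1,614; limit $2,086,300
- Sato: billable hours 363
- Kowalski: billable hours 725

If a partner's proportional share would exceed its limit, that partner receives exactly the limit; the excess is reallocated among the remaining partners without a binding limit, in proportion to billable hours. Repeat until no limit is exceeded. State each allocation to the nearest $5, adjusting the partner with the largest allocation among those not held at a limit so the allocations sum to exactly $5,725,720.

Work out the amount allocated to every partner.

Total billable hours = 2,702.
Proportional shares (ignoring caps): Dube 3,420,174.72; Sato 769,221.45; Kowalski 1,536,323.83.
Held at cap: Dube ($2,086,300); remaining pool $3,639,420 reallocated over remaining billable hours 1,088.
Remaining shares: Sato 1,214,255.02 → $1,214,255; Kowalski 2,425,164.98 → $2,425,165.

Dube: $2,086,300 · Sato: $1,214,255 · Kowalski: $2,425,165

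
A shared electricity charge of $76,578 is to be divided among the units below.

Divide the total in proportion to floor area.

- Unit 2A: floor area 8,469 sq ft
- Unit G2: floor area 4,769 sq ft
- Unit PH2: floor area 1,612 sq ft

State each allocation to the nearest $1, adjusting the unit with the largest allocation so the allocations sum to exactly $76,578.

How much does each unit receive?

Combined floor area = 14,850.
Raw shares: Unit 2A 8,469/14,850 × $76,578 = 43,672.67; Unit G2 4,769/14,850 × $76,578 = 24,592.63; Unit PH2 1,612/14,850 × $76,578 = 8,312.71.
After rounding ($1): Unit 2A $43,673; Unit G2 $24,593; Unit PH2 $8,313. Sum = $76,579.
Difference $76,578 − $76,579 = −$1 applied to largest allocation (Unit 2A): Unit 2A becomes $43,672.

Unit 2A: $43,672 | Unit G2: $24,593 | Unit PH2: $8,313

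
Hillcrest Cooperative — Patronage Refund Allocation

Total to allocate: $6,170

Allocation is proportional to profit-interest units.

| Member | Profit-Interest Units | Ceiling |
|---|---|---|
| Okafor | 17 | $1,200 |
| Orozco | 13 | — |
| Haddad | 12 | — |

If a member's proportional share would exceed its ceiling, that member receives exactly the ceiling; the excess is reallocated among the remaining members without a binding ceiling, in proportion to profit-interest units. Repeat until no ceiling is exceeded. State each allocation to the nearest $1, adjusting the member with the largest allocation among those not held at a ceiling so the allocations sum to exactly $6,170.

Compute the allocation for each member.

Profit-interest units total: 42.
Unconstrained shares: Okafor 2,497.38; Orozco 1,909.76; Haddad 1,762.86.
Capped: Okafor ($1,200); balance $4,970 reallocated over remaining profit-interest units 25.
Redistributed shares: Orozco 2,584.40 → $2,584; Haddad 2,385.60 → $2,386.

Okafor: $1,200 · Orozco: $2,584 · Haddad: $2,386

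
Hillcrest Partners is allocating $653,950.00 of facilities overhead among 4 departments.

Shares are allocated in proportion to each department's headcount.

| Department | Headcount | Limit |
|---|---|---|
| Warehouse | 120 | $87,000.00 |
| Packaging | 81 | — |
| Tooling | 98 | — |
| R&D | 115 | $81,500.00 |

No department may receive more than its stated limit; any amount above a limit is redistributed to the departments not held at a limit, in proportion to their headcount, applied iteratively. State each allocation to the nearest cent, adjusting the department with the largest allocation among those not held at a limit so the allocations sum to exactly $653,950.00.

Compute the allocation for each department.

Warehouse: $87,000.00 · Packaging: $219,672.91 · Tooling: $265,777.09 · R&D: $81,500.00

Total headcount = 414.
Pro-rata shares before constraints: Warehouse 189,550.7246; Packaging 127,946.7391; Tooling 154,799.7585; R&D 181,652.7778.
Capped: Warehouse ($87,000.00), R&D ($81,500.00); residual $485,450.00 reallocated over remaining headcount 179.
Redistributed shares: Packaging 219,672.90503 → $219,672.91; Tooling 265,777.09497 → $265,777.09.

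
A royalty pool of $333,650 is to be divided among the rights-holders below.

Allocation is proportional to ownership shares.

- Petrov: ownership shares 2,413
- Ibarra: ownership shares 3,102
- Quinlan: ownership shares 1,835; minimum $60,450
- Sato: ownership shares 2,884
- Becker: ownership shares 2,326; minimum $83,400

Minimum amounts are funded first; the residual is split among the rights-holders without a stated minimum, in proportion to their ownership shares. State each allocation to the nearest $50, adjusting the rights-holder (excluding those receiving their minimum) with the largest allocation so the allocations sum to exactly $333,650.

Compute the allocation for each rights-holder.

Petrov: $54,550 | Ibarra: $70,100 | Quinlan: $60,450 | Sato: $65,150 | Becker: $83,400

Minimums first: Quinlan $60,450; Becker $83,400. Balance $189,800.
Balance split over remaining ownership shares 8,399: Petrov 54,528.80 → $54,550; Ibarra 70,098.77 → $70,100; Sato 65,172.43 → $65,150.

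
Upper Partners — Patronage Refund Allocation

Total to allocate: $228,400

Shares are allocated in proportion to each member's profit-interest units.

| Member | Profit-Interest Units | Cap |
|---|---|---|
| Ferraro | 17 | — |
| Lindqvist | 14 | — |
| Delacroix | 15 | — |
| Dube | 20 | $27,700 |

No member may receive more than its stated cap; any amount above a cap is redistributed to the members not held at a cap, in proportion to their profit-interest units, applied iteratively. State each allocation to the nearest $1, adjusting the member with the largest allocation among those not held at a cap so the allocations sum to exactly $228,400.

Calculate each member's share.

Ferraro: $74,171 | Lindqvist: $61,083 | Delacroix: $65,446 | Dube: $27,700

Sum of profit-interest units: 66.
Proportional shares (ignoring caps): Ferraro 58,830.30; Lindqvist 48,448.48; Delacroix 51,909.09; Dube 69,212.12.
Held at cap: Dube ($27,700); balance $200,700 reallocated over remaining profit-interest units 46.
Remaining shares: Ferraro 74,171.74 → $74,172; Lindqvist 61,082.61 → $61,083; Delacroix 65,445.65 → $65,446.
Rounding difference −$1 applied to Ferraro → $74,171.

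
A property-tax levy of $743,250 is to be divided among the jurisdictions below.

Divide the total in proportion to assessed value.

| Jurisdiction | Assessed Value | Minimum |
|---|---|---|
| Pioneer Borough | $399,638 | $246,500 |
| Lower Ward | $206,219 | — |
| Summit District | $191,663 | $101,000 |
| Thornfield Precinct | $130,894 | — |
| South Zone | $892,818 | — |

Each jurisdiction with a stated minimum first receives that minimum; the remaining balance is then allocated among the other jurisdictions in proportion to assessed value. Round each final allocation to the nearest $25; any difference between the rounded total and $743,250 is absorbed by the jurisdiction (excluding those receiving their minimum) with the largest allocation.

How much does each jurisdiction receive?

Pioneer Borough: $246,500 | Lower Ward: $66,350 | Summit District: $101,000 | Thornfield Precinct: $42,125 | South Zone: $287,275

Fund the minimums — Pioneer Borough $246,500; Summit District $101,000. Residual $395,750.
Residual split over remaining assessed value 1,229,931: Lower Ward 66,354.27 → $66,350; Thornfield Precinct 42,117.24 → $42,125; South Zone 287,278.49 → $287,275.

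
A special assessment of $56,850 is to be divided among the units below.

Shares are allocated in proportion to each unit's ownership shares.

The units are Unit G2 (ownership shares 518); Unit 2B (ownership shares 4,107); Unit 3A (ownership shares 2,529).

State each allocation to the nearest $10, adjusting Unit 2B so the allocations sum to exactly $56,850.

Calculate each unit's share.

Total ownership shares = 7,154.
Pro-rata amounts: Unit G2 518/7,154 × $56,850 = 4,116.34; Unit 2B 4,107/7,154 × $56,850 = 32,636.70; Unit 3A 2,529/7,154 × $56,850 = 20,096.96.
At nearest $10: Unit G2 $4,120; Unit 2B $32,640; Unit 3A $20,100. Sum = $56,860.
Difference $56,850 − $56,860 = −$10 applied to Unit 2B: Unit 2B becomes $32,630.

Unit G2: $4,120; Unit 2B: $32,630; Unit 3A: $20,100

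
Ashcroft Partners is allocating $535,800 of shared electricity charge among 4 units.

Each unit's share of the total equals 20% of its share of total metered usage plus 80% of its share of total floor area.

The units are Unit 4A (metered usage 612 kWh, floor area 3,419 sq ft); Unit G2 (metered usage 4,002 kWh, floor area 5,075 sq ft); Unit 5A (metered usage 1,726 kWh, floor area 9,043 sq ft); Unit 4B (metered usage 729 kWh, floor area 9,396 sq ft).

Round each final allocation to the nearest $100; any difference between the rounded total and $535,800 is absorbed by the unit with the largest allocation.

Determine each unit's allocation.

Totals — metered usage 7,069, floor area 26,933.
Combined weights (20% metered usage + 80% floor area): Unit 4A 0.1189; Unit G2 0.2640; Unit 5A 0.3174; Unit 4B 0.2997.
Raw shares: Unit 4A 63,690.95; Unit G2 141,435.77; Unit 5A 170,084.47; Unit 4B 160,588.81.
At nearest $100: Unit 4A $63,700; Unit G2 $141,400; Unit 5A $170,100; Unit 4B $160,600. Sum = $535,800.
Rounded total matches; no reconciliation needed.

Unit 4A: $63,700 · Unit G2: $141,400 · Unit 5A: $170,100 · Unit 4B: $160,600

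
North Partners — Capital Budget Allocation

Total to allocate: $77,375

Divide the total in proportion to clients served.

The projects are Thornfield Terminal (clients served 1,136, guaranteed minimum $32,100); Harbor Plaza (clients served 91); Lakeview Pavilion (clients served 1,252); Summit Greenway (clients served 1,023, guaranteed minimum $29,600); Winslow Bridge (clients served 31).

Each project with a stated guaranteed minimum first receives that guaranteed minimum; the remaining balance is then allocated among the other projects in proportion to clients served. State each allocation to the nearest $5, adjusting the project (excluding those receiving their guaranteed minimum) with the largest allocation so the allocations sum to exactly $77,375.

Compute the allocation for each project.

Guaranteed amounts: Thornfield Terminal $32,100; Summit Greenway $29,600. Residual $15,675.
Residual split over remaining clients served 1,374: Harbor Plaza 1,038.16 → $1,040; Lakeview Pavilion 14,283.19 → $14,285; Winslow Bridge 353.66 → $355.
Rounding difference −$5 applied to Lakeview Pavilion → $14,280.

Thornfield Terminal: $32,100; Harbor Plaza: $1,040; Lakeview Pavilion: $14,280; Summit Greenway: $29,600; Winslow Bridge: $355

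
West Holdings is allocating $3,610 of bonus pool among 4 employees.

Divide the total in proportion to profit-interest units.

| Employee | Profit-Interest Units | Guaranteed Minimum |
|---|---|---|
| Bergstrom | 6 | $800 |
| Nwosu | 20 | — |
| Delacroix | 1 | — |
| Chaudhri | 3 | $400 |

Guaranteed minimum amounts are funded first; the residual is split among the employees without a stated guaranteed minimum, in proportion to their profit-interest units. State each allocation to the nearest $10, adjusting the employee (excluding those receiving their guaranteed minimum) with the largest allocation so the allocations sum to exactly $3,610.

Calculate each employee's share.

Guaranteed amounts: Bergstrom $800; Chaudhri $400. Remaining pool $2,410.
Remaining pool split over remaining profit-interest units 21: Nwosu 2,295.24 → $2,300; Delacroix 114.76 → $110.

Bergstrom: $800 | Nwosu: $2,300 | Delacroix: $110 | Chaudhri: $400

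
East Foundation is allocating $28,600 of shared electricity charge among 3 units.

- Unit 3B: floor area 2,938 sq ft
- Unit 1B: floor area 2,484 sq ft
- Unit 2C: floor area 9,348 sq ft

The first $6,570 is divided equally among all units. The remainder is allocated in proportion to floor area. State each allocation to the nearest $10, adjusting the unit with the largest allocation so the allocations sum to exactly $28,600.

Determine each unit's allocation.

$6,570 shared equally gives $2,190 per unit.
Remainder $22,030 by floor area (total 14,770): Unit 3B 4,382.14 → $4,380; Unit 1B 3,704.98 → $3,700; Unit 2C 13,942.89 → $13,940.
Rounding difference +$10 on remainder applied to Unit 2C.
Totals: Unit 3B $2,190 + $4,380 = $6,570; Unit 1B $2,190 + $3,700 = $5,890; Unit 2C $2,190 + $13,950 = $16,140.

Unit 3B: $6,570 · Unit 1B: $5,890 · Unit 2C: $16,140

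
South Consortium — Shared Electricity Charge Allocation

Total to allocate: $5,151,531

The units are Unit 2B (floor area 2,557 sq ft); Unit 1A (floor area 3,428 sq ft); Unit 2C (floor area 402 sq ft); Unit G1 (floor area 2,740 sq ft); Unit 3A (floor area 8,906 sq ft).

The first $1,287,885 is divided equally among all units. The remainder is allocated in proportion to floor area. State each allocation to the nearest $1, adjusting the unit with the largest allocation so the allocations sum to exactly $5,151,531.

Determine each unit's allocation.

$1,287,885 shared equally gives $257,577 per unit.
Remainder $3,863,646 by floor area (total 18,033): Unit 2B 547,847.99 → $547,848; Unit 1A 734,463.40 → $734,463; Unit 2C 86,130.19 → $86,130; Unit G1 587,056.51 → $587,057; Unit 3A 1,908,147.91 → $1,908,148.
Totals: Unit 2B $257,577 + $547,848 = $805,425; Unit 1A $257,577 + $734,463 = $992,040; Unit 2C $257,577 + $86,130 = $343,707; Unit G1 $257,577 + $587,057 = $844,634; Unit 3A $257,577 + $1,908,148 = $2,165,725.

Unit 2B: $805,425; Unit 1A: $992,040; Unit 2C: $343,707; Unit G1: $844,634; Unit 3A: $2,165,725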